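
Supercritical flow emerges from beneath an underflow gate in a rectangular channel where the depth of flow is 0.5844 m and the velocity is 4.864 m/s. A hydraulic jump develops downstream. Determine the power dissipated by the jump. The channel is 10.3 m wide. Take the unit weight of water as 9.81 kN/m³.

Fr₁ = V₁/√(g·y₁) = 4.864/√(9.81×0.5844) = 2.031.
By Bélanger, y₂/y₁ = ½[√(1 + 8Fr₁²) − 1] = ½[√34.014 − 1] = 2.416.
y₂ = 2.416 × 0.5844 = 1.412 m.
q = V₁·y₁ = 4.864 × 0.5844 = 2.843 m²/s. V₂ = q/y₂ = 2.843/1.412 = 2.013 m/s. E₁ = y₁ + V₁²/2g = 1.790 m; E₂ = y₂ + V₂²/2g = 1.619 m. ΔE = E₁ − E₂ = 0.1717 m.
Q = q·b = 2.843 × 10.3 = 29.28 m³/s. P = γ·Q·ΔE = 9.81 × 29.28 × 0.1717 = 49.32 kW.

P = 49.32 kW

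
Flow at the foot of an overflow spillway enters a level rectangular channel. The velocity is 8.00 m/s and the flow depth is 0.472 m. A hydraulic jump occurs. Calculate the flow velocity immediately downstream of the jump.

Fr₁ = V₁/√(g·y₁) = 8.00/√(9.81×0.472) = 3.72.
By Bélanger, y₂/y₁ = ½[√(1 + 8Fr₁²) − 1] = ½[√111.6 − 1] = 4.78.
y₂ = 4.78 × 0.472 = 2.26 m.
q = V₁·y₁ = 8.00 × 0.472 = 3.78 m²/s.
V₂ = q/y₂ = 3.78/2.26 = 1.67 m/s.

V₂ = 1.67 m/s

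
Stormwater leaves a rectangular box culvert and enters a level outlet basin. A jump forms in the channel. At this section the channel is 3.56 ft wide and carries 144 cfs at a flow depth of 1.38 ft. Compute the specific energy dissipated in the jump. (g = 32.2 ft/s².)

ΔE = 6.40 ft

q = Q/b = 144/3.56 = 40.4 ft²/s; V₁ = q/y₁ = 29.3 ft/s. Fr₁ = V₁/√(g·y₁) = 4.40.
Sequent-depth ratio: y₂/y₁ = ½[√(1 + 8Fr₁²) − 1] = ½[√155.7 − 1] = 5.74.
y₂ = 5.74 × 1.38 = 7.92 ft.
V₂ = q/y₂ = 40.4/7.92 = 5.11 ft/s. E₁ = y₁ + V₁²/2g = 14.7 ft; E₂ = y₂ + V₂²/2g = 8.32 ft. ΔE = E₁ − E₂ = 6.40 ft.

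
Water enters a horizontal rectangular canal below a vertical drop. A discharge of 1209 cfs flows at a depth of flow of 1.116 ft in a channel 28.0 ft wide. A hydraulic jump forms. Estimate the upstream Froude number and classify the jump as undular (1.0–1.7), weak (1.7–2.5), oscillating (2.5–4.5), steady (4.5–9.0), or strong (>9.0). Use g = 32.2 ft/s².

Fr₁ = 6.454; steady jump

q = Q/b = 1209/28.0 = 43.18 ft²/s; V₁ = q/y₁ = 38.69 ft/s. Fr₁ = V₁/√(g·y₁) = 6.454.
Fr₁ = 6.454 lies in the steady range.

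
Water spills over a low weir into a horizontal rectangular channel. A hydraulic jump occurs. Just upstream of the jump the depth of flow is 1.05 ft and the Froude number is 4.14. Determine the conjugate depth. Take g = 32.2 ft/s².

y₂ = 5.64 ft

Fr₁ = 4.14 (given).
Sequent-depth ratio: y₂/y₁ = ½[√(1 + 8Fr₁²) − 1] = ½[√138.1 − 1] = 5.38.
y₂ = 5.38 × 1.05 = 5.64 ft.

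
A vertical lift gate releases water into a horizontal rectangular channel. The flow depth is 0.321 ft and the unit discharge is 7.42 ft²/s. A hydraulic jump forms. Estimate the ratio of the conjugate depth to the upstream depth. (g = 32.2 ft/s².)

V₁ = q/y₁ = 7.42/0.321 = 23.1 ft/s. Fr₁ = V₁/√(g·y₁) = 23.1/√(32.2×0.321) = 7.19.
By Bélanger, y₂/y₁ = ½[√(1 + 8Fr₁²) − 1] = ½[√414.5 − 1] = 9.68.

y₂/y₁ = 9.68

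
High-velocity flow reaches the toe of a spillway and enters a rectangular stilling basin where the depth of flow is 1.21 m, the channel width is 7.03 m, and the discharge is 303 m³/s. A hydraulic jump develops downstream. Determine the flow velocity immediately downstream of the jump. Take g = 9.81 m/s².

V₂ = 2.52 m/s

q = Q/b = 303/7.03 = 43.1 m²/s; V₁ = q/y₁ = 35.6 m/s. Fr₁ = V₁/√(g·y₁) = 10.3.
Sequent-depth ratio: y₂/y₁ = ½[√(1 + 8Fr₁²) − 1] = ½[√856.1 − 1] = 14.1.
y₂ = 14.1 × 1.21 = 17.1 m.
V₂ = q/y₂ = 43.1/17.1 = 2.52 m/s.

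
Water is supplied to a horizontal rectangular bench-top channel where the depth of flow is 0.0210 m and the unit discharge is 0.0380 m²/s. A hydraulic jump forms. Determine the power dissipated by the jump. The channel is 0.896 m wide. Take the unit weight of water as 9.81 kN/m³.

P = 0.0245 kW

V₁ = q/y₁ = 0.0380/0.0210 = 1.81 m/s. Fr₁ = V₁/√(g·y₁) = 1.81/√(9.81×0.0210) = 3.99.
Sequent-depth ratio: y₂/y₁ = ½[√(1 + 8Fr₁²) − 1] = ½[√128.2 − 1] = 5.16.
y₂ = 5.16 × 0.0210 = 0.108 m.
Head loss: ΔE = (y₂ − y₁)³/(4y₁y₂) = (0.108 − 0.0210)³/(4×0.0210×0.108) = 0.000667/0.00910 = 0.0733 m.
Q = q·b = 0.0380 × 0.896 = 0.0340 m³/s. P = γ·Q·ΔE = 9.81 × 0.0340 × 0.0733 = 0.0245 kW.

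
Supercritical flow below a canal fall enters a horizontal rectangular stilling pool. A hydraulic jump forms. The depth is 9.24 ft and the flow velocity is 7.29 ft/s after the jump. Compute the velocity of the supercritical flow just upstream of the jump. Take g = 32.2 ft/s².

V₁ = 26.1 ft/s

Fr₂ = V₂/√(g·y₂) = 7.29/√(32.2×9.24) = 0.423.
Applying the sequent-depth relation in reverse, y₁/y₂ = ½[√(1 + 8Fr₂²) − 1] = ½[√2.429 − 1] = 0.279.
y₁ = 0.279 × 9.24 = 2.58 ft.
V₁ = q/y₁ = 67.4/2.58 = 26.1 ft/s.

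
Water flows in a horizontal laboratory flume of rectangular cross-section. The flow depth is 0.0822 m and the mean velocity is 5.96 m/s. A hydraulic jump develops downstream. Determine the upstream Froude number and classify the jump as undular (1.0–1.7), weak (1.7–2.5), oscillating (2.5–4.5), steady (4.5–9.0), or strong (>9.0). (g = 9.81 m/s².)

Fr₁ = 6.64; steady jump

Fr₁ = V₁/√(g·y₁) = 5.96/√(9.81×0.0822) = 6.64.
Fr₁ = 6.64 lies in the steady range.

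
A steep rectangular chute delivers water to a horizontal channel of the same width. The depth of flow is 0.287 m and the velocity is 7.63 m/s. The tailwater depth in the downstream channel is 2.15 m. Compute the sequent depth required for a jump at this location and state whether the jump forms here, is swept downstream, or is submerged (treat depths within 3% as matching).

Fr₁ = V₁/√(g·y₁) = 7.63/√(9.81×0.287) = 4.55.
From the momentum equation for a rectangular channel, y₂/y₁ = ½[√(1 + 8Fr₁²) − 1] = ½[√166.4 − 1] = 5.95.
y₂ = 5.95 × 0.287 = 1.71 m.
Tailwater y_tw = 2.15 m: y_tw > y₂, so the jump is submerged.

y₂ = 1.71 m; the jump is submerged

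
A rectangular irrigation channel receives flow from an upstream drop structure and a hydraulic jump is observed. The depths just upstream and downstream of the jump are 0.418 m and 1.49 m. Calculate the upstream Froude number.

Fr₁ = 2.85

For a rectangular channel the momentum equation gives q² = ½·g·y₁·y₂·(y₁ + y₂) = ½×9.81×0.418×1.49×1.91 = 5.83.
q = √5.83 = 2.41 m²/s.
V₁ = q/y₁ = 5.78 m/s; Fr₁ = V₁/√(g·y₁) = 2.85.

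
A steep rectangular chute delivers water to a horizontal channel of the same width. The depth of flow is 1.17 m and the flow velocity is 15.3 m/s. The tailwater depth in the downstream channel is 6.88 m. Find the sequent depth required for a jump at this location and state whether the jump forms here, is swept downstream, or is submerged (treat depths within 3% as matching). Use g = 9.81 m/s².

y₂ = 6.91 m; the jump forms here

Fr₁ = V₁/√(g·y₁) = 15.3/√(9.81×1.17) = 4.52.
Sequent-depth ratio: y₂/y₁ = ½[√(1 + 8Fr₁²) − 1] = ½[√164.2 − 1] = 5.91.
y₂ = 5.91 × 1.17 = 6.91 m.
Tailwater y_tw = 6.88 m: y_tw ≈ y₂, so the jump forms here.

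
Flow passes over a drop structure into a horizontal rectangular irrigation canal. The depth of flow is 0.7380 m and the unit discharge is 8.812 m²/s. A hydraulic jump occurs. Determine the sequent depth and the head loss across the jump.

y₂ = 4.277 m; ΔE = 3.511 m

V₁ = q/y₁ = 8.812/0.7380 = 11.94 m/s. Fr₁ = V₁/√(g·y₁) = 11.94/√(9.81×0.7380) = 4.438.
From the momentum equation for a rectangular channel, y₂/y₁ = ½[√(1 + 8Fr₁²) − 1] = ½[√158.54 − 1] = 5.796.
y₂ = 5.796 × 0.7380 = 4.277 m.
V₂ = q/y₂ = 8.812/4.277 = 2.060 m/s. E₁ = y₁ + V₁²/2g = 8.005 m; E₂ = y₂ + V₂²/2g = 4.494 m. ΔE = E₁ − E₂ = 3.511 m.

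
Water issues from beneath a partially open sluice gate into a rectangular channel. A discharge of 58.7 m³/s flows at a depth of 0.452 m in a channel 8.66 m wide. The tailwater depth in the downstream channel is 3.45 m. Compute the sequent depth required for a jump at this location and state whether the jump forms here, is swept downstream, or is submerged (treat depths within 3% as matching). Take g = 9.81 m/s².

y₂ = 4.33 m; the jump is swept downstream

q = Q/b = 58.7/8.66 = 6.78 m²/s; V₁ = q/y₁ = 15.0 m/s. Fr₁ = V₁/√(g·y₁) = 7.12.
Sequent-depth ratio: y₂/y₁ = ½[√(1 + 8Fr₁²) − 1] = ½[√406.7 − 1] = 9.58.
y₂ = 9.58 × 0.452 = 4.33 m.
Tailwater y_tw = 3.45 m: y_tw < y₂, so the jump is swept downstream.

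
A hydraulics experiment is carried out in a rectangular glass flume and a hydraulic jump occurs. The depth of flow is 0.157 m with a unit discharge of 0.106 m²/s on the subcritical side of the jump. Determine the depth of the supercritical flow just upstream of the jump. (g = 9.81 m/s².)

y₁ = 0.0656 m

V₂ = q/y₂ = 0.106/0.157 = 0.675 m/s; Fr₂ = V₂/√(g·y₂) = 0.544.
From the momentum equation (using Fr₂), y₁/y₂ = ½[√(1 + 8Fr₂²) − 1] = ½[√3.368 − 1] = 0.418.
y₁ = 0.418 × 0.157 = 0.0656 m.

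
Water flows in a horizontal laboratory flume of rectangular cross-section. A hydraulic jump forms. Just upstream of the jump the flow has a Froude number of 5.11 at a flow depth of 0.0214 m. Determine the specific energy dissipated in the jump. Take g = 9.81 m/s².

Fr₁ = 5.11 (given).
Sequent-depth ratio: y₂/y₁ = ½[√(1 + 8Fr₁²) − 1] = ½[√209.9 − 1] = 6.74.
y₂ = 6.74 × 0.0214 = 0.144 m.
Head loss: ΔE = (y₂ − y₁)³/(4y₁y₂) = (0.144 − 0.0214)³/(4×0.0214×0.144) = 0.00186/0.0124 = 0.150 m.

ΔE = 0.150 m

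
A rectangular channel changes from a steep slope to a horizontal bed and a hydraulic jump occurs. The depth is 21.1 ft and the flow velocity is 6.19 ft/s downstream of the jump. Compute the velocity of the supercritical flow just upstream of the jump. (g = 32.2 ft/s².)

Fr₂ = V₂/√(g·y₂) = 6.19/√(32.2×21.1) = 0.237.
Since the conjugate-depth ratio holds either way, y₁/y₂ = ½[√(1 + 8Fr₂²) − 1] = ½[√1.451 − 1] = 0.102.
y₁ = 0.102 × 21.1 = 2.16 ft.
V₁ = q/y₁ = 131/2.16 = 60.5 ft/s.

V₁ = 60.5 ft/s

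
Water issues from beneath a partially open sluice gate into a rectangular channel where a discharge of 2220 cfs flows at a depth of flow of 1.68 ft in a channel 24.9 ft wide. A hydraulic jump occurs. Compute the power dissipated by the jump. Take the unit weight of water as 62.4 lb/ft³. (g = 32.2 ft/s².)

q = Q/b = 2220/24.9 = 89.2 ft²/s; V₁ = q/y₁ = 53.1 ft/s. Fr₁ = V₁/√(g·y₁) = 7.22.
Bélanger equation: y₂/y₁ = ½[√(1 + 8Fr₁²) − 1] = ½[√417.5 − 1] = 9.72.
y₂ = 9.72 × 1.68 = 16.3 ft.
Head loss: ΔE = (y₂ − y₁)³/(4y₁y₂) = (16.3 − 1.68)³/(4×1.68×16.3) = 3140/110 = 28.6 ft.
P = γ·Q·ΔE/550 = 62.4 × 2220 × 28.6 / 550 = 7210 hp.

P = 7210 hp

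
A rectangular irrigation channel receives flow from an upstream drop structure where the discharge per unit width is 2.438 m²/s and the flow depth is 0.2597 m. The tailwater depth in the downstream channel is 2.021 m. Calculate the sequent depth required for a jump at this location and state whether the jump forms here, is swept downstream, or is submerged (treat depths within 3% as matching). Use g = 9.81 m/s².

y₂ = 2.034 m; the jump forms here

V₁ = q/y₁ = 2.438/0.2597 = 9.388 m/s. Fr₁ = V₁/√(g·y₁) = 9.388/√(9.81×0.2597) = 5.882.
Sequent-depth ratio: y₂/y₁ = ½[√(1 + 8Fr₁²) − 1] = ½[√277.74 − 1] = 7.833.
y₂ = 7.833 × 0.2597 = 2.034 m.
Tailwater y_tw = 2.021 m: y_tw ≈ y₂, so the jump forms here.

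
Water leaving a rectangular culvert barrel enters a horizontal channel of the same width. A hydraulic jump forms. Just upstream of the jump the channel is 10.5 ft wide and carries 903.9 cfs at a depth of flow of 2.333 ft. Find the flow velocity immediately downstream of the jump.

q = Q/b = 903.9/10.5 = 86.09 ft²/s; V₁ = q/y₁ = 36.90 ft/s. Fr₁ = V₁/√(g·y₁) = 4.257.
Conjugate-depth relation: y₂/y₁ = ½[√(1 + 8Fr₁²) − 1] = ½[√145.99 − 1] = 5.541.
y₂ = 5.541 × 2.333 = 12.93 ft.
V₂ = q/y₂ = 86.09/12.93 = 6.659 ft/s.

V₂ = 6.659 ft/s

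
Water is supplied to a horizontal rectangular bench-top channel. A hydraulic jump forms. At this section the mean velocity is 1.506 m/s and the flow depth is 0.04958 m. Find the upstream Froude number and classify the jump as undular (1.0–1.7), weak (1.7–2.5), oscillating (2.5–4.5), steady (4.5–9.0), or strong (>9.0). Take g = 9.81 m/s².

Fr₁ = V₁/√(g·y₁) = 1.506/√(9.81×0.04958) = 2.159.
Fr₁ = 2.159 lies in the weak range.

Fr₁ = 2.159; weak jump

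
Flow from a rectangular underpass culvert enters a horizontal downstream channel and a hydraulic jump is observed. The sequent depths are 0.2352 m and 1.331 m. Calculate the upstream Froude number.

Fr₁ = 4.341

For a rectangular channel the momentum equation gives q² = ½·g·y₁·y₂·(y₁ + y₂) = ½×9.81×0.2352×1.331×1.566 = 2.405.
q = √2.405 = 1.551 m²/s.
V₁ = q/y₁ = 6.593 m/s; Fr₁ = V₁/√(g·y₁) = 4.341.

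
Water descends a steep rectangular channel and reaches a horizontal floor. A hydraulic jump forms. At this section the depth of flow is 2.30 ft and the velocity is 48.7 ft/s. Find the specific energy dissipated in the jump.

ΔE = 21.2 ft

Fr₁ = V₁/√(g·y₁) = 48.7/√(32.2×2.30) = 5.66.
Conjugate-depth relation: y₂/y₁ = ½[√(1 + 8Fr₁²) − 1] = ½[√257.2 − 1] = 7.52.
y₂ = 7.52 × 2.30 = 17.3 ft.
Head loss: ΔE = (y₂ − y₁)³/(4y₁y₂) = (17.3 − 2.30)³/(4×2.30×17.3) = 3370/159 = 21.2 ft.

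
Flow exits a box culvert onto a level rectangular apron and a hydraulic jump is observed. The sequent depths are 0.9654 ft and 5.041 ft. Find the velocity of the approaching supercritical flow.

For a rectangular channel the momentum equation gives q² = ½·g·y₁·y₂·(y₁ + y₂) = ½×32.2×0.9654×5.041×6.006 = 470.6.
q = √470.6 = 21.69 ft²/s.
V₁ = q/y₁ = 21.69/0.9654 = 22.47 ft/s.

V₁ = 22.47 ft/s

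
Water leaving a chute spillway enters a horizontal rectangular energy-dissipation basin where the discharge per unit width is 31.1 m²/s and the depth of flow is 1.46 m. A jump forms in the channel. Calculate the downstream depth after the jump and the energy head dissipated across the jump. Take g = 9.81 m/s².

y₂ = 10.9 m; ΔE = 13.3 m

V₁ = q/y₁ = 31.1/1.46 = 21.3 m/s. Fr₁ = V₁/√(g·y₁) = 21.3/√(9.81×1.46) = 5.63.
From the momentum equation for a rectangular channel, y₂/y₁ = ½[√(1 + 8Fr₁²) − 1] = ½[√254.4 − 1] = 7.48.
y₂ = 7.48 × 1.46 = 10.9 m.
Head loss: ΔE = (y₂ − y₁)³/(4y₁y₂) = (10.9 − 1.46)³/(4×1.46×10.9) = 845/63.7 = 13.3 m.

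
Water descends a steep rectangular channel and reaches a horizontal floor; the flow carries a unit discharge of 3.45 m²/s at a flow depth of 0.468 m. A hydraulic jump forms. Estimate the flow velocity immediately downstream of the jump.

V₂ = 1.68 m/s

V₁ = q/y₁ = 3.45/0.468 = 7.37 m/s. Fr₁ = V₁/√(g·y₁) = 7.37/√(9.81×0.468) = 3.44.
Bélanger equation: y₂/y₁ = ½[√(1 + 8Fr₁²) − 1] = ½[√95.69 − 1] = 4.39.
y₂ = 4.39 × 0.468 = 2.06 m.
V₂ = q/y₂ = 3.45/2.06 = 1.68 m/s.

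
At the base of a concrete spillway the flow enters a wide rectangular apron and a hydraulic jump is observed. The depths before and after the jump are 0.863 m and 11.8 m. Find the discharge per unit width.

For a rectangular channel the momentum equation gives q² = ½·g·y₁·y₂·(y₁ + y₂) = ½×9.81×0.863×11.8×12.7 = 633.
q = √633 = 25.1 m²/s.

q = 25.1 m²/s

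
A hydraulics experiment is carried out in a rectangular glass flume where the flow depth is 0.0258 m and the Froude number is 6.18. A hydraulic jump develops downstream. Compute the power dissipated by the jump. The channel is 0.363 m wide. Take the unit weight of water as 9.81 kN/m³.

Fr₁ = 6.18 (given).
By Bélanger, y₂/y₁ = ½[√(1 + 8Fr₁²) − 1] = ½[√306.5 − 1] = 8.25.
y₂ = 8.25 × 0.0258 = 0.213 m.
Head loss: ΔE = (y₂ − y₁)³/(4y₁y₂) = (0.213 − 0.0258)³/(4×0.0258×0.213) = 0.00656/0.0220 = 0.298 m.
V₁ = Fr₁·√(g·y₁) = 6.18×√(9.81×0.0258) = 3.11 m/s; q = V₁·y₁ = 0.0802 m²/s. Q = q·b = 0.0802 × 0.363 = 0.0291 m³/s. P = γ·Q·ΔE = 9.81 × 0.0291 × 0.298 = 0.0852 kW.

P = 0.0852 kW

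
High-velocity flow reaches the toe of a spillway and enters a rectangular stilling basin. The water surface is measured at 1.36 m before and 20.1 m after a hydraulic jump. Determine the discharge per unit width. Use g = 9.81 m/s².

q = 53.6 m²/s

For a rectangular channel the momentum equation gives q² = ½·g·y₁·y₂·(y₁ + y₂) = ½×9.81×1.36×20.1×21.5 = 2877.
q = √2877 = 53.6 m²/s.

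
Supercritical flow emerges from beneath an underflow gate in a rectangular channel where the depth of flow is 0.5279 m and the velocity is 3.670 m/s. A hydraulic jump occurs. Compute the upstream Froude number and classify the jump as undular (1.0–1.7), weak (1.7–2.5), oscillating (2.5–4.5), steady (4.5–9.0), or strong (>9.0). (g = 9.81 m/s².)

Fr₁ = 1.613; undular jump

Fr₁ = V₁/√(g·y₁) = 3.670/√(9.81×0.5279) = 1.613.
Fr₁ = 1.613 lies in the undular range.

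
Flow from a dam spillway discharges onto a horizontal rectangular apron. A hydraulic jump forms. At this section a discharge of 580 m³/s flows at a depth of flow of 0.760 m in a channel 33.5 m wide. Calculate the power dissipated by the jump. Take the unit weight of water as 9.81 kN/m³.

P = 104743 kW

q = Q/b = 580/33.5 = 17.3 m²/s; V₁ = q/y₁ = 22.8 m/s. Fr₁ = V₁/√(g·y₁) = 8.34.
Sequent-depth ratio: y₂/y₁ = ½[√(1 + 8Fr₁²) − 1] = ½[√557.9 − 1] = 11.3.
y₂ = 11.3 × 0.760 = 8.60 m.
V₂ = q/y₂ = 17.3/8.60 = 2.01 m/s. E₁ = y₁ + V₁²/2g = 27.2 m; E₂ = y₂ + V₂²/2g = 8.80 m. ΔE = E₁ − E₂ = 18.4 m.
P = γ·Q·ΔE = 9.81 × 580 × 18.4 = 104743 kW.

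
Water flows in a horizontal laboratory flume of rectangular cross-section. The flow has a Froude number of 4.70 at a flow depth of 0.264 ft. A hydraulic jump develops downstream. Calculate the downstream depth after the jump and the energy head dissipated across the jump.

Fr₁ = 4.70 (given).
Bélanger equation: y₂/y₁ = ½[√(1 + 8Fr₁²) − 1] = ½[√177.7 − 1] = 6.17.
y₂ = 6.17 × 0.264 = 1.63 ft.
Head loss: ΔE = (y₂ − y₁)³/(4y₁y₂) = (1.63 − 0.264)³/(4×0.264×1.63) = 2.54/1.72 = 1.48 ft.

y₂ = 1.63 ft; ΔE = 1.48 ft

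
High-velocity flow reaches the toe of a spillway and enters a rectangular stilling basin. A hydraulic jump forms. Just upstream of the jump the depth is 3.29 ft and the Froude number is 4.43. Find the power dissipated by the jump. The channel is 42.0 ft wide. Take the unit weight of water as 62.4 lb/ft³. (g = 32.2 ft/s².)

Fr₁ = 4.43 (given).
By Bélanger, y₂/y₁ = ½[√(1 + 8Fr₁²) − 1] = ½[√158.0 − 1] = 5.78.
y₂ = 5.78 × 3.29 = 19.0 ft.
V₁ = Fr₁·√(g·y₁) = 4.43×√(32.2×3.29) = 45.6 ft/s; q = V₁·y₁ = 150 ft²/s. V₂ = q/y₂ = 150/19.0 = 7.88 ft/s. E₁ = y₁ + V₁²/2g = 35.6 ft; E₂ = y₂ + V₂²/2g = 20.0 ft. ΔE = E₁ − E₂ = 15.6 ft.
Q = q·b = 150 × 42.0 = 6300 cfs. P = γ·Q·ΔE/550 = 62.4 × 6300 × 15.6 / 550 = 11134 hp.

P = 11134 hp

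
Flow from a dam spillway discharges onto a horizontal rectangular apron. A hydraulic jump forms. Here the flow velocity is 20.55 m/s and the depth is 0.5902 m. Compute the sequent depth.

y₂ = 6.839 m

Fr₁ = V₁/√(g·y₁) = 20.55/√(9.81×0.5902) = 8.540.
Sequent-depth ratio: y₂/y₁ = ½[√(1 + 8Fr₁²) − 1] = ½[√584.51 − 1] = 11.59.
y₂ = 11.59 × 0.5902 = 6.839 m.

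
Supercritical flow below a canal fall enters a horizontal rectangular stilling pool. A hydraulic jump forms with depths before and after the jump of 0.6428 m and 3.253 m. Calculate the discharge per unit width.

q = 6.321 m²/s

For a rectangular channel the momentum equation gives q² = ½·g·y₁·y₂·(y₁ + y₂) = ½×9.81×0.6428×3.253×3.896 = 39.96.
q = √39.96 = 6.321 m²/s.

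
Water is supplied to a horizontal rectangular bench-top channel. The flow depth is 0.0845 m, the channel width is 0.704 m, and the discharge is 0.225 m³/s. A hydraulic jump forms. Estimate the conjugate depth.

y₂ = 0.456 m

q = Q/b = 0.225/0.704 = 0.320 m²/s; V₁ = q/y₁ = 3.78 m/s. Fr₁ = V₁/√(g·y₁) = 4.15.
Sequent-depth ratio: y₂/y₁ = ½[√(1 + 8Fr₁²) − 1] = ½[√139.1 − 1] = 5.40.
y₂ = 5.40 × 0.0845 = 0.456 m.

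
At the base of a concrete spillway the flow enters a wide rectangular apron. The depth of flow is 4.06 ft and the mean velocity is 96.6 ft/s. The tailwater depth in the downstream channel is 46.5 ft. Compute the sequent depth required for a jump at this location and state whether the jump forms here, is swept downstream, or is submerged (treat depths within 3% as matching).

Fr₁ = V₁/√(g·y₁) = 96.6/√(32.2×4.06) = 8.45.
From the momentum equation for a rectangular channel, y₂/y₁ = ½[√(1 + 8Fr₁²) − 1] = ½[√572.0 − 1] = 11.5.
y₂ = 11.5 × 4.06 = 46.5 ft.
Tailwater y_tw = 46.5 ft: y_tw ≈ y₂, so the jump forms here.

y₂ = 46.5 ft; the jump forms here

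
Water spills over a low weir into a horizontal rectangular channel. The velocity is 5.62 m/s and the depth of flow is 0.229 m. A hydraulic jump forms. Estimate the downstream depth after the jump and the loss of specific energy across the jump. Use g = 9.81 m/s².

Fr₁ = V₁/√(g·y₁) = 5.62/√(9.81×0.229) = 3.75.
Bélanger equation: y₂/y₁ = ½[√(1 + 8Fr₁²) − 1] = ½[√113.5 − 1] = 4.83.
y₂ = 4.83 × 0.229 = 1.11 m.
Head loss: ΔE = (y₂ − y₁)³/(4y₁y₂) = (1.11 − 0.229)³/(4×0.229×1.11) = 0.673/1.01 = 0.664 m.

y₂ = 1.11 m; ΔE = 0.664 m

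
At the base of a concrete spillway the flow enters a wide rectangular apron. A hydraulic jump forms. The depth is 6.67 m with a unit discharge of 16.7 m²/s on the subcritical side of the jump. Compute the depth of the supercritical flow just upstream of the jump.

y₁ = 1.10 m

V₂ = q/y₂ = 16.7/6.67 = 2.50 m/s; Fr₂ = V₂/√(g·y₂) = 0.310.
Since the conjugate-depth ratio holds either way, y₁/y₂ = ½[√(1 + 8Fr₂²) − 1] = ½[√1.766 − 1] = 0.165.
y₁ = 0.165 × 6.67 = 1.10 m.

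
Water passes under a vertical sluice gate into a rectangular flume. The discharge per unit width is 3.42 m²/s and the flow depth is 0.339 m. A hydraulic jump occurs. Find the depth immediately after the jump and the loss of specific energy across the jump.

y₂ = 2.49 m; ΔE = 2.94 m

V₁ = q/y₁ = 3.42/0.339 = 10.1 m/s. Fr₁ = V₁/√(g·y₁) = 10.1/√(9.81×0.339) = 5.53.
By Bélanger, y₂/y₁ = ½[√(1 + 8Fr₁²) − 1] = ½[√245.8 − 1] = 7.34.
y₂ = 7.34 × 0.339 = 2.49 m.
Head loss: ΔE = (y₂ − y₁)³/(4y₁y₂) = (2.49 − 0.339)³/(4×0.339×2.49) = 9.93/3.37 = 2.94 m.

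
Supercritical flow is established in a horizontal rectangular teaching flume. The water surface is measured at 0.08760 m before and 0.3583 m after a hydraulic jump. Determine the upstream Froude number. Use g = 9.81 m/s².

Fr₁ = 3.226

For a rectangular channel the momentum equation gives q² = ½·g·y₁·y₂·(y₁ + y₂) = ½×9.81×0.08760×0.3583×0.4459 = 0.06865.
q = √0.06865 = 0.2620 m²/s.
V₁ = q/y₁ = 2.991 m/s; Fr₁ = V₁/√(g·y₁) = 3.226.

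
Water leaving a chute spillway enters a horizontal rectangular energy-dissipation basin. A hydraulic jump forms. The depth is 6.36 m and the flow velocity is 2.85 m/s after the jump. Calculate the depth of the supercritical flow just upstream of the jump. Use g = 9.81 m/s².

Fr₂ = V₂/√(g·y₂) = 2.85/√(9.81×6.36) = 0.361.
From the momentum equation (using Fr₂), y₁/y₂ = ½[√(1 + 8Fr₂²) − 1] = ½[√2.041 − 1] = 0.214.
y₁ = 0.214 × 6.36 = 1.36 m.

y₁ = 1.36 m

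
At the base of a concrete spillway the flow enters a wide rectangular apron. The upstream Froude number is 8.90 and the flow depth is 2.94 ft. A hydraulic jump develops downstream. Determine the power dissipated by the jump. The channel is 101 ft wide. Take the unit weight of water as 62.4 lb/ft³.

P = 242193 hp

Fr₁ = 8.90 (given).
Sequent-depth ratio: y₂/y₁ = ½[√(1 + 8Fr₁²) − 1] = ½[√634.7 − 1] = 12.1.
y₂ = 12.1 × 2.94 = 35.6 ft.
V₁ = Fr₁·√(g·y₁) = 8.90×√(32.2×2.94) = 86.6 ft/s; q = V₁·y₁ = 255 ft²/s. V₂ = q/y₂ = 255/35.6 = 7.16 ft/s. E₁ = y₁ + V₁²/2g = 119 ft; E₂ = y₂ + V₂²/2g = 36.4 ft. ΔE = E₁ − E₂ = 83.0 ft.
Q = q·b = 255 × 101 = 25713 cfs. P = γ·Q·ΔE/550 = 62.4 × 25713 × 83.0 / 550 = 242193 hp.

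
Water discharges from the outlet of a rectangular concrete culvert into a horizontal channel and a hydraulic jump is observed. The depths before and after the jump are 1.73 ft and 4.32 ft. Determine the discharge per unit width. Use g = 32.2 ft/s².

q = 27.0 ft²/s

For a rectangular channel the momentum equation gives q² = ½·g·y₁·y₂·(y₁ + y₂) = ½×32.2×1.73×4.32×6.05 = 728.
q = √728 = 27.0 ft²/s.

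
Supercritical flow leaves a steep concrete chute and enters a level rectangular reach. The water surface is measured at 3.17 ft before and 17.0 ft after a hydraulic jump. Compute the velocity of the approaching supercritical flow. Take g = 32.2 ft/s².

V₁ = 41.7 ft/s

For a rectangular channel the momentum equation gives q² = ½·g·y₁·y₂·(y₁ + y₂) = ½×32.2×3.17×17.0×20.2 = 17500.
q = √17500 = 132 ft²/s.
V₁ = q/y₁ = 132/3.17 = 41.7 ft/s.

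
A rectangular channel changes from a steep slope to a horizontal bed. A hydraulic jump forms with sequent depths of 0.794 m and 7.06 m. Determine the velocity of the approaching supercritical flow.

V₁ = 18.5 m/s

For a rectangular channel the momentum equation gives q² = ½·g·y₁·y₂·(y₁ + y₂) = ½×9.81×0.794×7.06×7.85 = 216.
q = √216 = 14.7 m²/s.
V₁ = q/y₁ = 14.7/0.794 = 18.5 m/s.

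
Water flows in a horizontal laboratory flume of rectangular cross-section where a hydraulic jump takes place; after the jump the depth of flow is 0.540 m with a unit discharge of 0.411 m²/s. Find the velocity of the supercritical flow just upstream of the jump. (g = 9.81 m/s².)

V₂ = q/y₂ = 0.411/0.540 = 0.761 m/s; Fr₂ = V₂/√(g·y₂) = 0.331.
The Bélanger relation is symmetric: y₁/y₂ = ½[√(1 + 8Fr₂²) − 1] = ½[√1.875 − 1] = 0.185.
y₁ = 0.185 × 0.540 = 0.0997 m.
V₁ = q/y₁ = 0.411/0.0997 = 4.12 m/s.

V₁ = 4.12 m/s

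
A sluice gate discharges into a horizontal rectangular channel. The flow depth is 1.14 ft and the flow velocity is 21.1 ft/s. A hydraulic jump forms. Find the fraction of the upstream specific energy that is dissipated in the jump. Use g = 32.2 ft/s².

ΔE/E₁ = 0.327 (32.7%)

Fr₁ = V₁/√(g·y₁) = 21.1/√(32.2×1.14) = 3.48.
Bélanger equation: y₂/y₁ = ½[√(1 + 8Fr₁²) − 1] = ½[√98.03 − 1] = 4.45.
y₂ = 4.45 × 1.14 = 5.07 ft.
E₁ = y₁ + V₁²/2g = 8.05 ft. ΔE = (y₂ − y₁)³/(4y₁y₂) = 2.63 ft. ΔE/E₁ = 2.63/8.05 = 0.327.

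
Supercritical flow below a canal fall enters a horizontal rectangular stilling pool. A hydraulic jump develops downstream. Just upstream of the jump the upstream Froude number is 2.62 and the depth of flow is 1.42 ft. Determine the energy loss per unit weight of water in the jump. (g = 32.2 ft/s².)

Fr₁ = 2.62 (given).
Sequent-depth ratio: y₂/y₁ = ½[√(1 + 8Fr₁²) − 1] = ½[√55.92 − 1] = 3.24.
y₂ = 3.24 × 1.42 = 4.60 ft.
Head loss: ΔE = (y₂ − y₁)³/(4y₁y₂) = (4.60 − 1.42)³/(4×1.42×4.60) = 32.1/26.1 = 1.23 ft.

ΔE = 1.23 ft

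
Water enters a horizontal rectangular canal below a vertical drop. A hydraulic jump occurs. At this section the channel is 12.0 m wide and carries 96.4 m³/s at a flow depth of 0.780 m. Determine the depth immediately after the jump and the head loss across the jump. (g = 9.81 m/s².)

q = Q/b = 96.4/12.0 = 8.03 m²/s; V₁ = q/y₁ = 10.3 m/s. Fr₁ = V₁/√(g·y₁) = 3.72.
By Bélanger, y₂/y₁ = ½[√(1 + 8Fr₁²) − 1] = ½[√111.9 − 1] = 4.79.
y₂ = 4.79 × 0.780 = 3.74 m.
V₂ = q/y₂ = 8.03/3.74 = 2.15 m/s. E₁ = y₁ + V₁²/2g = 6.19 m; E₂ = y₂ + V₂²/2g = 3.97 m. ΔE = E₁ − E₂ = 2.22 m.

y₂ = 3.74 m; ΔE = 2.22 m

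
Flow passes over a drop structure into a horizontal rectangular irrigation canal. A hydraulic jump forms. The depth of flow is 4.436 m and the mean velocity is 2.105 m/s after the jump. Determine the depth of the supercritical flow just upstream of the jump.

y₁ = 0.7698 m

Fr₂ = V₂/√(g·y₂) = 2.105/√(9.81×4.436) = 0.3191.
The Bélanger relation is symmetric: y₁/y₂ = ½[√(1 + 8Fr₂²) − 1] = ½[√1.8146 − 1] = 0.1735.
y₁ = 0.1735 × 4.436 = 0.7698 m.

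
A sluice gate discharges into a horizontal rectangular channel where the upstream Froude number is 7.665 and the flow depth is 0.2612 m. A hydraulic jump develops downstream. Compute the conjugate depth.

y₂ = 2.704 m

Fr₁ = 7.665 (given).
Sequent-depth ratio: y₂/y₁ = ½[√(1 + 8Fr₁²) − 1] = ½[√471.02 − 1] = 10.35.
y₂ = 10.35 × 0.2612 = 2.704 m.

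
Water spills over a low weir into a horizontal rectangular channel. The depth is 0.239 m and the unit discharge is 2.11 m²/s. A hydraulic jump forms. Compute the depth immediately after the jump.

y₂ = 1.83 m

V₁ = q/y₁ = 2.11/0.239 = 8.83 m/s. Fr₁ = V₁/√(g·y₁) = 8.83/√(9.81×0.239) = 5.77.
From the momentum equation for a rectangular channel, y₂/y₁ = ½[√(1 + 8Fr₁²) − 1] = ½[√266.9 − 1] = 7.67.
y₂ = 7.67 × 0.239 = 1.83 m.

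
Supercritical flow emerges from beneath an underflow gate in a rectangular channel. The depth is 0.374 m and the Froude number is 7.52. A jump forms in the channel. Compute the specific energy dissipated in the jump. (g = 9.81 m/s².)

Fr₁ = 7.52 (given).
Sequent-depth ratio: y₂/y₁ = ½[√(1 + 8Fr₁²) − 1] = ½[√453.4 − 1] = 10.1.
y₂ = 10.1 × 0.374 = 3.79 m.
Head loss: ΔE = (y₂ − y₁)³/(4y₁y₂) = (3.79 − 0.374)³/(4×0.374×3.79) = 40.0/5.68 = 7.05 m.

ΔE = 7.05 m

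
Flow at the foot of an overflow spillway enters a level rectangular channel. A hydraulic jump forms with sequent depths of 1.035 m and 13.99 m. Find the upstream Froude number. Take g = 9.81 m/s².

Fr₁ = 9.905

For a rectangular channel the momentum equation gives q² = ½·g·y₁·y₂·(y₁ + y₂) = ½×9.81×1.035×13.99×15.03 = 1067.
q = √1067 = 32.67 m²/s.
V₁ = q/y₁ = 31.56 m/s; Fr₁ = V₁/√(g·y₁) = 9.905.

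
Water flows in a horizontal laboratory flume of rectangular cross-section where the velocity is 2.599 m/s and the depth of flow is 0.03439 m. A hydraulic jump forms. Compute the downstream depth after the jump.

y₂ = 0.2011 m

Fr₁ = V₁/√(g·y₁) = 2.599/√(9.81×0.03439) = 4.475.
From the momentum equation for a rectangular channel, y₂/y₁ = ½[√(1 + 8Fr₁²) − 1] = ½[√161.18 − 1] = 5.848.
y₂ = 5.848 × 0.03439 = 0.2011 m.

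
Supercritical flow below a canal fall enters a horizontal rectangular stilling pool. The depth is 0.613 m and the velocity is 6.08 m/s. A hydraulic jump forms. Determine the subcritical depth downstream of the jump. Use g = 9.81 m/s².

y₂ = 1.86 m

Fr₁ = V₁/√(g·y₁) = 6.08/√(9.81×0.613) = 2.48.
By Bélanger, y₂/y₁ = ½[√(1 + 8Fr₁²) − 1] = ½[√50.18 − 1] = 3.04.
y₂ = 3.04 × 0.613 = 1.86 m.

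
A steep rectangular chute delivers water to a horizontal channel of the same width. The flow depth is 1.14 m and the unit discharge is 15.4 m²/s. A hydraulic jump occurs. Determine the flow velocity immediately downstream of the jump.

V₁ = q/y₁ = 15.4/1.14 = 13.5 m/s. Fr₁ = V₁/√(g·y₁) = 13.5/√(9.81×1.14) = 4.04.
Conjugate-depth relation: y₂/y₁ = ½[√(1 + 8Fr₁²) − 1] = ½[√131.5 − 1] = 5.23.
y₂ = 5.23 × 1.14 = 5.97 m.
V₂ = q/y₂ = 15.4/5.97 = 2.58 m/s.

V₂ = 2.58 m/s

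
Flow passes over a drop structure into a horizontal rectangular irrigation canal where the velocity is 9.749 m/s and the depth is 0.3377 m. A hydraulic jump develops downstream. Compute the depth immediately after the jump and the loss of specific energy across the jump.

y₂ = 2.395 m; ΔE = 2.691 m

Fr₁ = V₁/√(g·y₁) = 9.749/√(9.81×0.3377) = 5.356.
By Bélanger, y₂/y₁ = ½[√(1 + 8Fr₁²) − 1] = ½[√230.51 − 1] = 7.091.
y₂ = 7.091 × 0.3377 = 2.395 m.
q = V₁·y₁ = 9.749 × 0.3377 = 3.292 m²/s. V₂ = q/y₂ = 3.292/2.395 = 1.375 m/s. E₁ = y₁ + V₁²/2g = 5.182 m; E₂ = y₂ + V₂²/2g = 2.491 m. ΔE = E₁ − E₂ = 2.691 m.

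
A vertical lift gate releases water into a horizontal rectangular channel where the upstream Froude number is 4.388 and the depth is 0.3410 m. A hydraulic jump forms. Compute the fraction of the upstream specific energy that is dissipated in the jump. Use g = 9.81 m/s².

Fr₁ = 4.388 (given).
From the momentum equation for a rectangular channel, y₂/y₁ = ½[√(1 + 8Fr₁²) − 1] = ½[√155.04 − 1] = 5.726.
y₂ = 5.726 × 0.3410 = 1.952 m.
E₁ = y₁(1 + Fr₁²/2) = 0.3410×(1 + 4.388²/2) = 3.624 m. ΔE = (y₂ − y₁)³/(4y₁y₂) = 1.571 m. ΔE/E₁ = 1.571/3.624 = 0.434.

ΔE/E₁ = 0.434 (43.4%)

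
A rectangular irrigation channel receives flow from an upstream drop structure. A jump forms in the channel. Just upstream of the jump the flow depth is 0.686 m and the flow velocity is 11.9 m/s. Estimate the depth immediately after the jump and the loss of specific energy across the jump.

Fr₁ = V₁/√(g·y₁) = 11.9/√(9.81×0.686) = 4.59.
From the momentum equation for a rectangular channel, y₂/y₁ = ½[√(1 + 8Fr₁²) − 1] = ½[√169.3 − 1] = 6.01.
y₂ = 6.01 × 0.686 = 4.12 m.
q = V₁·y₁ = 11.9 × 0.686 = 8.16 m²/s. V₂ = q/y₂ = 8.16/4.12 = 1.98 m/s. E₁ = y₁ + V₁²/2g = 7.90 m; E₂ = y₂ + V₂²/2g = 4.32 m. ΔE = E₁ − E₂ = 3.58 m.

y₂ = 4.12 m; ΔE = 3.58 m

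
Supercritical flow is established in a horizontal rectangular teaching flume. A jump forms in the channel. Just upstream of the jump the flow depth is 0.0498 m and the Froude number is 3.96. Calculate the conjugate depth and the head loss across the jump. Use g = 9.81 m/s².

y₂ = 0.255 m; ΔE = 0.170 m

Fr₁ = 3.96 (given).
Bélanger equation: y₂/y₁ = ½[√(1 + 8Fr₁²) − 1] = ½[√126.5 − 1] = 5.12.
y₂ = 5.12 × 0.0498 = 0.255 m.
Head loss: ΔE = (y₂ − y₁)³/(4y₁y₂) = (0.255 − 0.0498)³/(4×0.0498×0.255) = 0.00865/0.0508 = 0.170 m.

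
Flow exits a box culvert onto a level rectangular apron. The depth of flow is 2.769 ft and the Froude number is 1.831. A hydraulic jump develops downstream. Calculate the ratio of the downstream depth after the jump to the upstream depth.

y₂/y₁ = 2.137

Fr₁ = 1.831 (given).
Sequent-depth ratio: y₂/y₁ = ½[√(1 + 8Fr₁²) − 1] = ½[√27.820 − 1] = 2.137.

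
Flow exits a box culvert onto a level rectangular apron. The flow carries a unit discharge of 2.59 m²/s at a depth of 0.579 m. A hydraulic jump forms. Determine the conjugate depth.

y₂ = 1.27 m

V₁ = q/y₁ = 2.59/0.579 = 4.47 m/s. Fr₁ = V₁/√(g·y₁) = 4.47/√(9.81×0.579) = 1.88.
Conjugate-depth relation: y₂/y₁ = ½[√(1 + 8Fr₁²) − 1] = ½[√29.18 − 1] = 2.20.
y₂ = 2.20 × 0.579 = 1.27 m.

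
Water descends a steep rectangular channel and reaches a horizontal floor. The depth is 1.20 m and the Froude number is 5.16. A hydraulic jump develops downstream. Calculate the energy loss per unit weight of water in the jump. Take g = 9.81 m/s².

Fr₁ = 5.16 (given).
Conjugate-depth relation: y₂/y₁ = ½[√(1 + 8Fr₁²) − 1] = ½[√214.0 − 1] = 6.81.
y₂ = 6.81 × 1.20 = 8.18 m.
Head loss: ΔE = (y₂ − y₁)³/(4y₁y₂) = (8.18 − 1.20)³/(4×1.20×8.18) = 340/39.3 = 8.65 m.

ΔE = 8.65 m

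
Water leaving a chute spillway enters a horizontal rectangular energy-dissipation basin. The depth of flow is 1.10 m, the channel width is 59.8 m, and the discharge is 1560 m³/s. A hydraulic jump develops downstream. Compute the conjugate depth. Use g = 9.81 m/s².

y₂ = 10.7 m

q = Q/b = 1560/59.8 = 26.1 m²/s; V₁ = q/y₁ = 23.7 m/s. Fr₁ = V₁/√(g·y₁) = 7.22.
From the momentum equation for a rectangular channel, y₂/y₁ = ½[√(1 + 8Fr₁²) − 1] = ½[√418.0 − 1] = 9.72.
y₂ = 9.72 × 1.10 = 10.7 m.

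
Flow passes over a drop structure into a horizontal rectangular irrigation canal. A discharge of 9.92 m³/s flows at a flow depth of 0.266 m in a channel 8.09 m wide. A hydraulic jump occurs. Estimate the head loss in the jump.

q = Q/b = 9.92/8.09 = 1.23 m²/s; V₁ = q/y₁ = 4.61 m/s. Fr₁ = V₁/√(g·y₁) = 2.85.
Conjugate-depth relation: y₂/y₁ = ½[√(1 + 8Fr₁²) − 1] = ½[√66.15 − 1] = 3.57.
y₂ = 3.57 × 0.266 = 0.949 m.
Head loss: ΔE = (y₂ − y₁)³/(4y₁y₂) = (0.949 − 0.266)³/(4×0.266×0.949) = 0.318/1.01 = 0.315 m.

ΔE = 0.315 m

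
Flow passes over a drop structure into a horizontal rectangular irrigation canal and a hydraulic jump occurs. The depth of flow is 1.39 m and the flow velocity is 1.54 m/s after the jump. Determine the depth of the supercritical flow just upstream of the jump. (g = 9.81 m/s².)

Fr₂ = V₂/√(g·y₂) = 1.54/√(9.81×1.39) = 0.417.
The Bélanger relation is symmetric: y₁/y₂ = ½[√(1 + 8Fr₂²) − 1] = ½[√2.391 − 1] = 0.273.
y₁ = 0.273 × 1.39 = 0.380 m.

y₁ = 0.380 m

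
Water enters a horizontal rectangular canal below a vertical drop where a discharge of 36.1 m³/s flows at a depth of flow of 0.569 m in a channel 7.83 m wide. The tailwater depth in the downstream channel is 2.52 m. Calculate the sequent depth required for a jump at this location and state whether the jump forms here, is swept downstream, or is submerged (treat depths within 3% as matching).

q = Q/b = 36.1/7.83 = 4.61 m²/s; V₁ = q/y₁ = 8.10 m/s. Fr₁ = V₁/√(g·y₁) = 3.43.
Sequent-depth ratio: y₂/y₁ = ½[√(1 + 8Fr₁²) − 1] = ½[√95.10 − 1] = 4.38.
y₂ = 4.38 × 0.569 = 2.49 m.
Tailwater y_tw = 2.52 m: y_tw ≈ y₂, so the jump forms here.

y₂ = 2.49 m; the jump forms here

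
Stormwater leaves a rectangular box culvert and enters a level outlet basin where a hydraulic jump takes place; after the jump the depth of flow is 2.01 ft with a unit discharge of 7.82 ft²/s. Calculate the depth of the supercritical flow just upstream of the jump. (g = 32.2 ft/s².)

y₁ = 0.698 ft

V₂ = q/y₂ = 7.82/2.01 = 3.89 ft/s; Fr₂ = V₂/√(g·y₂) = 0.484.
The Bélanger relation is symmetric: y₁/y₂ = ½[√(1 + 8Fr₂²) − 1] = ½[√2.871 − 1] = 0.347.
y₁ = 0.347 × 2.01 = 0.698 ft.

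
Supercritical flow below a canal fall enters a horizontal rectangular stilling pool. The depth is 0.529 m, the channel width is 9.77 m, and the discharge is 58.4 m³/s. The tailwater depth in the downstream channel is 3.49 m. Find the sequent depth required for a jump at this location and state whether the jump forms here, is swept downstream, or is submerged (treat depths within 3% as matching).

q = Q/b = 58.4/9.77 = 5.98 m²/s; V₁ = q/y₁ = 11.3 m/s. Fr₁ = V₁/√(g·y₁) = 4.96.
From the momentum equation for a rectangular channel, y₂/y₁ = ½[√(1 + 8Fr₁²) − 1] = ½[√197.8 − 1] = 6.53.
y₂ = 6.53 × 0.529 = 3.46 m.
Tailwater y_tw = 3.49 m: y_tw ≈ y₂, so the jump forms here.

y₂ = 3.46 m; the jump forms here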